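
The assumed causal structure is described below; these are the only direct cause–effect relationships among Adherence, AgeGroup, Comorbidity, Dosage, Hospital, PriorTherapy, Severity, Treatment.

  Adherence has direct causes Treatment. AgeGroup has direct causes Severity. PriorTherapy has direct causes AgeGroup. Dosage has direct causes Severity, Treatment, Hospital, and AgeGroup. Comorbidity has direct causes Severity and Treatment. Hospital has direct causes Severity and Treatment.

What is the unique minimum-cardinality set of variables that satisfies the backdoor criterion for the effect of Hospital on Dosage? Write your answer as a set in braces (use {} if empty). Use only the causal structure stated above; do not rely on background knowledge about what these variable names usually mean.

{Severity, Treatment}

Variables eligible for adjustment (non-descendants of Hospital, excluding Hospital and Dosage): {Adherence, AgeGroup, Comorbidity, PriorTherapy, Severity, Treatment}.
Backdoor paths from Hospital to Dosage:
  P1: Hospital <- Treatment -> Comorbidity <- Severity -> AgeGroup -> Dosage
  P2: Hospital <- Treatment -> Comorbidity <- Severity -> Dosage
  P3: Hospital <- Treatment -> Dosage
  P4: Hospital <- Severity -> AgeGroup -> Dosage
  P5: Hospital <- Severity -> Comorbidity <- Treatment -> Dosage
  P6: Hospital <- Severity -> Dosage
The empty set is not sufficient: P3 (Hospital <- Treatment -> Dosage) has no collider blocking it and no conditioned non-collider, so it is open.
Try {Severity, Treatment}:
  P1: blocked at fork node Treatment ∈ conditioning set.
  P2: blocked at fork node Treatment ∈ conditioning set.
  P3: blocked at fork node Treatment ∈ conditioning set.
  P4: blocked at fork node Severity ∈ conditioning set.
  P5: blocked at fork node Severity ∈ conditioning set.
  P6: blocked at fork node Severity ∈ conditioning set.
{Severity, Treatment} contains no descendant of Hospital and blocks every backdoor path.
Every element of {Severity, Treatment} is needed (dropping Severity leaves P4 open; dropping Treatment leaves P3 open), so no proper subset is valid.
Among all size-2 subsets of the eligible variables, only {Severity, Treatment} blocks every backdoor path, so it is the unique smallest valid adjustment set.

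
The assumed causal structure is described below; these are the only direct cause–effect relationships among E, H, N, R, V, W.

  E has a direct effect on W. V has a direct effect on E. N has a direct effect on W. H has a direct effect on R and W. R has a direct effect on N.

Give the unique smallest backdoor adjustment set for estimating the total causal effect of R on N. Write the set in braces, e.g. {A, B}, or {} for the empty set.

{}

Variables eligible for adjustment (non-descendants of R, excluding R and N): {E, H, V}.
Backdoor paths from R to N:
  P1: R <- H -> W <- N
Each backdoor path contains an unconditioned collider, so every path is already blocked with the empty conditioning set:
  P1: blocked at collider W (neither it nor any descendant is in the conditioning set).
The empty set is therefore the unique smallest valid set.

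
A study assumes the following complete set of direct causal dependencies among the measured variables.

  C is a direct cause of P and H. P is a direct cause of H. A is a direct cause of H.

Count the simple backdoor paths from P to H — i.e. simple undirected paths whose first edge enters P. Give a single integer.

1

A backdoor path from P to H is any simple undirected path whose first edge points into P (i.e. leaves P via a parent).
Parents of P: {C}.
Enumerating:
  P1: P <- C -> H
That exhausts the simple backdoor paths. Count: 1.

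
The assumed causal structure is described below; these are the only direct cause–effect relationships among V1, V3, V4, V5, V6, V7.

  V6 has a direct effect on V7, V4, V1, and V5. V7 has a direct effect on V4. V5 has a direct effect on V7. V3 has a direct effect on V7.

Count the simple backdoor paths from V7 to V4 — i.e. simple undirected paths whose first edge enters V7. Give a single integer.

A backdoor path from V7 to V4 is any simple undirected path whose first edge points into V7 (i.e. leaves V7 via a parent).
Parents of V7: {V3, V5, V6}.
Enumerating:
  P1: V7 <- V6 -> V4
  P2: V7 <- V5 <- V6 -> V4
That exhausts the simple backdoor paths. Count: 2.

2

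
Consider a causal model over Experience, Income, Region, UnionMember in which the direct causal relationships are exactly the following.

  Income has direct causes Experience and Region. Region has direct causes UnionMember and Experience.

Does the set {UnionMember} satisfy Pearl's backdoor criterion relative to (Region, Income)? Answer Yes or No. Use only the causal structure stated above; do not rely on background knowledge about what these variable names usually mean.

No

Backdoor paths from Region to Income (paths whose first edge points into Region):
  P1: Region <- Experience -> Income
Condition 1 (no descendant of Region in the set): holds — descendants of Region are {Income}; none are in {UnionMember}.
Condition 2 (every backdoor path blocked by {UnionMember}):
  P1: open — no interior node is in the conditioning set.
{UnionMember} does not satisfy the backdoor criterion.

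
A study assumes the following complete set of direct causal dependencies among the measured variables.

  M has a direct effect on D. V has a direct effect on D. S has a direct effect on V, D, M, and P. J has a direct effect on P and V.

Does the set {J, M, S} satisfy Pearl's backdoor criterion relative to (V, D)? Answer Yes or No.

Backdoor paths from V to D (paths whose first edge points into V):
  P1: V <- J -> P <- S -> M -> D
  P2: V <- J -> P <- S -> D
  P3: V <- S -> M -> D
  P4: V <- S -> D
Condition 1 (no descendant of V in the set): holds — descendants of V are {D}; none are in {J, M, S}.
Condition 2 (every backdoor path blocked by {J, M, S}):
  P1: blocked at fork node J ∈ conditioning set.
  P2: blocked at fork node J ∈ conditioning set.
  P3: blocked at fork node S ∈ conditioning set.
  P4: blocked at fork node S ∈ conditioning set.
{J, M, S} satisfies the backdoor criterion.

Yes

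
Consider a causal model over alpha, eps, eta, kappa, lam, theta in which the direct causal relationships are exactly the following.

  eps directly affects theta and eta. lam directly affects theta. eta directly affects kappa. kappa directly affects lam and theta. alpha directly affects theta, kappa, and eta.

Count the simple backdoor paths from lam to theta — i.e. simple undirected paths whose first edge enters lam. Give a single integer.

5

A backdoor path from lam to theta is any simple undirected path whose first edge points into lam (i.e. leaves lam via a parent).
Parents of lam: {kappa}.
Enumerating:
  P1: lam <- kappa <- alpha -> eta <- eps -> theta
  P2: lam <- kappa <- alpha -> theta
  P3: lam <- kappa <- eta <- eps -> theta
  P4: lam <- kappa <- eta <- alpha -> theta
  P5: lam <- kappa -> theta
That exhausts the simple backdoor paths. Count: 5.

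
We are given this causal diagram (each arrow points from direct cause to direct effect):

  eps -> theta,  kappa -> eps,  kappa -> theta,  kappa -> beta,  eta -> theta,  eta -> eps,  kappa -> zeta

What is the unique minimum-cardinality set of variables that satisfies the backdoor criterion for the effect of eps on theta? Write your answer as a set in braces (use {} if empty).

Variables eligible for adjustment (non-descendants of eps, excluding eps and theta): {beta, eta, kappa, zeta}.
Backdoor paths from eps to theta:
  P1: eps <- kappa -> theta
  P2: eps <- eta -> theta
The empty set is not sufficient: P1 (eps <- kappa -> theta) has no collider blocking it and no conditioned non-collider, so it is open.
Try {eta, kappa}:
  P1: blocked at fork node kappa ∈ conditioning set.
  P2: blocked at fork node eta ∈ conditioning set.
{eta, kappa} contains no descendant of eps and blocks every backdoor path.
Every element of {eta, kappa} is needed (dropping eta leaves P2 open; dropping kappa leaves P1 open), so no proper subset is valid.
Among all size-2 subsets of the eligible variables, only {eta, kappa} blocks every backdoor path, so it is the unique smallest valid adjustment set.

{eta, kappa}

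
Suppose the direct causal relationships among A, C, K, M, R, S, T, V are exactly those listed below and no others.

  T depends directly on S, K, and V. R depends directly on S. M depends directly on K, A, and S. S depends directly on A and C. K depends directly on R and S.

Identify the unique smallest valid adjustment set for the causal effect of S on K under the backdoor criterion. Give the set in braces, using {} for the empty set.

Variables eligible for adjustment (non-descendants of S, excluding S and K): {A, C, V}.
Backdoor paths from S to K:
  P1: S <- A -> M <- K
Each backdoor path contains an unconditioned collider, so every path is already blocked with the empty conditioning set:
  P1: blocked at collider M (neither it nor any descendant is in the conditioning set).
The empty set is therefore the unique smallest valid set.

{}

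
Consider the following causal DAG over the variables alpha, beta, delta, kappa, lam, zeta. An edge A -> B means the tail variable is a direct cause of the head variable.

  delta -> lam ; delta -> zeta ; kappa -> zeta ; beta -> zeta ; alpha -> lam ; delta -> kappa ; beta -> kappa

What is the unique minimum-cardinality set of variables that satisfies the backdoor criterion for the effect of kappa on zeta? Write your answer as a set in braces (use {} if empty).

Variables eligible for adjustment (non-descendants of kappa, excluding kappa and zeta): {alpha, beta, delta, lam}.
Backdoor paths from kappa to zeta:
  P1: kappa <- delta -> zeta
  P2: kappa <- beta -> zeta
The empty set is not sufficient: P1 (kappa <- delta -> zeta) has no collider blocking it and no conditioned non-collider, so it is open.
Try {beta, delta}:
  P1: blocked at fork node delta ∈ conditioning set.
  P2: blocked at fork node beta ∈ conditioning set.
{beta, delta} contains no descendant of kappa and blocks every backdoor path.
Every element of {beta, delta} is needed (dropping beta leaves P2 open; dropping delta leaves P1 open), so no proper subset is valid.
Among all size-2 subsets of the eligible variables, only {beta, delta} blocks every backdoor path, so it is the unique smallest valid adjustment set.

{beta, delta}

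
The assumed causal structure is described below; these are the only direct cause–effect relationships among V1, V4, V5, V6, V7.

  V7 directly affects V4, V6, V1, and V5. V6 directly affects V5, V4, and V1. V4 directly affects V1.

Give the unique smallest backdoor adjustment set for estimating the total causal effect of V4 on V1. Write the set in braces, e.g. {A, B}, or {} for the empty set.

Variables eligible for adjustment (non-descendants of V4, excluding V4 and V1): {V5, V6, V7}.
Backdoor paths from V4 to V1:
  P1: V4 <- V7 -> V6 -> V1
  P2: V4 <- V7 -> V1
  P3: V4 <- V7 -> V5 <- V6 -> V1
  P4: V4 <- V6 <- V7 -> V1
  P5: V4 <- V6 -> V1
  P6: V4 <- V6 -> V5 <- V7 -> V1
The empty set is not sufficient: P1 (V4 <- V7 -> V6 -> V1) has no collider blocking it and no conditioned non-collider, so it is open.
Try {V6, V7}:
  P1: blocked at fork node V7 ∈ conditioning set.
  P2: blocked at fork node V7 ∈ conditioning set.
  P3: blocked at fork node V7 ∈ conditioning set.
  P4: blocked at chain node V6 ∈ conditioning set.
  P5: blocked at fork node V6 ∈ conditioning set.
  P6: blocked at fork node V6 ∈ conditioning set.
{V6, V7} contains no descendant of V4 and blocks every backdoor path.
Every element of {V6, V7} is needed (dropping V6 leaves P5 open; dropping V7 leaves P2 open), so no proper subset is valid.
Among all size-2 subsets of the eligible variables, only {V6, V7} blocks every backdoor path, so it is the unique smallest valid adjustment set.

{V6, V7}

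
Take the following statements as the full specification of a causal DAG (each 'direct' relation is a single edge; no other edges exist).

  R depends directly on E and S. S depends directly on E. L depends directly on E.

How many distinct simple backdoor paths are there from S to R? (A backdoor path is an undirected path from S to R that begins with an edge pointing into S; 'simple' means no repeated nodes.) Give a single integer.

A backdoor path from S to R is any simple undirected path whose first edge points into S (i.e. leaves S via a parent).
Parents of S: {E}.
Enumerating:
  P1: S <- E -> R
That exhausts the simple backdoor paths. Count: 1.

1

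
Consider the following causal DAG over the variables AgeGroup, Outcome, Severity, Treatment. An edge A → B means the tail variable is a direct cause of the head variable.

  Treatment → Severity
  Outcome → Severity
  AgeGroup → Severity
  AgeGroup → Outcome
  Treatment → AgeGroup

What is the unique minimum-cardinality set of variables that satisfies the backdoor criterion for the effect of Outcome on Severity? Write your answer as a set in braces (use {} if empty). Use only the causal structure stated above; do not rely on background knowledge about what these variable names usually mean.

Variables eligible for adjustment (non-descendants of Outcome, excluding Outcome and Severity): {AgeGroup, Treatment}.
Backdoor paths from Outcome to Severity:
  P1: Outcome <- AgeGroup <- Treatment -> Severity
  P2: Outcome <- AgeGroup -> Severity
The empty set is not sufficient: P1 (Outcome <- AgeGroup <- Treatment -> Severity) has no collider blocking it and no conditioned non-collider, so it is open.
Try {AgeGroup}:
  P1: blocked at chain node AgeGroup ∈ conditioning set.
  P2: blocked at fork node AgeGroup ∈ conditioning set.
{AgeGroup} contains no descendant of Outcome and blocks every backdoor path.
No other singleton works — e.g. {Treatment} leaves P2 open — so {AgeGroup} is the unique smallest valid adjustment set.

{AgeGroup}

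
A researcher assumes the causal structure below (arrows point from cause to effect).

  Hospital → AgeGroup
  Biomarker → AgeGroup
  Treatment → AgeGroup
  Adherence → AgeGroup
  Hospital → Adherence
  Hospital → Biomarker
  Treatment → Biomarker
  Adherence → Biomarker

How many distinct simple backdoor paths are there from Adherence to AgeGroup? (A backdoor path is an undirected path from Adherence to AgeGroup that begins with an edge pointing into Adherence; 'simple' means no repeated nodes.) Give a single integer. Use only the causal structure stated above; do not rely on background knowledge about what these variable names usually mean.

3

A backdoor path from Adherence to AgeGroup is any simple undirected path whose first edge points into Adherence (i.e. leaves Adherence via a parent).
Parents of Adherence: {Hospital}.
Enumerating:
  P1: Adherence <- Hospital -> Biomarker <- Treatment -> AgeGroup
  P2: Adherence <- Hospital -> Biomarker -> AgeGroup
  P3: Adherence <- Hospital -> AgeGroup
That exhausts the simple backdoor paths. Count: 3.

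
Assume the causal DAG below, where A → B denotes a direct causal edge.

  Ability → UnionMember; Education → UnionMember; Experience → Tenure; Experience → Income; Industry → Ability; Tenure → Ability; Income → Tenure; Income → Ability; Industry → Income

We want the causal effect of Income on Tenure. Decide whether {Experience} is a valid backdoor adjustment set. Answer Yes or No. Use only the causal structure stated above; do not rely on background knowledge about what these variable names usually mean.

Yes

Backdoor paths from Income to Tenure (paths whose first edge points into Income):
  P1: Income <- Experience -> Tenure
  P2: Income <- Industry -> Ability <- Tenure
Condition 1 (no descendant of Income in the set): holds — descendants of Income are {Ability, Tenure, UnionMember}; none are in {Experience}.
Condition 2 (every backdoor path blocked by {Experience}):
  P1: blocked at fork node Experience ∈ conditioning set.
  P2: blocked at collider Ability (neither it nor any descendant is in the conditioning set).
{Experience} satisfies the backdoor criterion.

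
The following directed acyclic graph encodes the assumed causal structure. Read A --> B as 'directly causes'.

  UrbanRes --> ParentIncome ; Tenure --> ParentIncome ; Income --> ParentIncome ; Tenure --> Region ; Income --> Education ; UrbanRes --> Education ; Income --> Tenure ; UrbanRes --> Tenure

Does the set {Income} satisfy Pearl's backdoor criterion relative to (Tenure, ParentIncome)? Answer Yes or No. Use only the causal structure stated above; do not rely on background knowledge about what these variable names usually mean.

No

Backdoor paths from Tenure to ParentIncome (paths whose first edge points into Tenure):
  P1: Tenure <- Income -> Education <- UrbanRes -> ParentIncome
  P2: Tenure <- Income -> ParentIncome
  P3: Tenure <- UrbanRes -> Education <- Income -> ParentIncome
  P4: Tenure <- UrbanRes -> ParentIncome
Condition 1 (no descendant of Tenure in the set): holds — descendants of Tenure are {ParentIncome, Region}; none are in {Income}.
Condition 2 (every backdoor path blocked by {Income}):
  P1: blocked at fork node Income ∈ conditioning set.
  P2: blocked at fork node Income ∈ conditioning set.
  P3: blocked at collider Education (neither it nor any descendant is in the conditioning set).
  P4: open — no interior node is in the conditioning set.
{Income} does not satisfy the backdoor criterion.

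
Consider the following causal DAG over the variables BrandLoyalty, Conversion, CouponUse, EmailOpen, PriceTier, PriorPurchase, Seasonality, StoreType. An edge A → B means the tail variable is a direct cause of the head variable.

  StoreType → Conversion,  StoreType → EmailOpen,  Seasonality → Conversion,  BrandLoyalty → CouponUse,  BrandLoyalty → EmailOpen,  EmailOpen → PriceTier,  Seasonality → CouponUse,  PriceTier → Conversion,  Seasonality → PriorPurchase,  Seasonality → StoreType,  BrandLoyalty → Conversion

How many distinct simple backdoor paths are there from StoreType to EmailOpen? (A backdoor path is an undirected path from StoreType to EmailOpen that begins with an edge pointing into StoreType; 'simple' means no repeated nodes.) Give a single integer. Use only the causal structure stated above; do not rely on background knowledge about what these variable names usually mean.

A backdoor path from StoreType to EmailOpen is any simple undirected path whose first edge points into StoreType (i.e. leaves StoreType via a parent).
Parents of StoreType: {Seasonality}.
Enumerating:
  P1: StoreType <- Seasonality -> CouponUse <- BrandLoyalty -> EmailOpen
  P2: StoreType <- Seasonality -> CouponUse <- BrandLoyalty -> Conversion <- PriceTier <- EmailOpen
  P3: StoreType <- Seasonality -> Conversion <- BrandLoyalty -> EmailOpen
  P4: StoreType <- Seasonality -> Conversion <- PriceTier <- EmailOpen
That exhausts the simple backdoor paths. Count: 4.

4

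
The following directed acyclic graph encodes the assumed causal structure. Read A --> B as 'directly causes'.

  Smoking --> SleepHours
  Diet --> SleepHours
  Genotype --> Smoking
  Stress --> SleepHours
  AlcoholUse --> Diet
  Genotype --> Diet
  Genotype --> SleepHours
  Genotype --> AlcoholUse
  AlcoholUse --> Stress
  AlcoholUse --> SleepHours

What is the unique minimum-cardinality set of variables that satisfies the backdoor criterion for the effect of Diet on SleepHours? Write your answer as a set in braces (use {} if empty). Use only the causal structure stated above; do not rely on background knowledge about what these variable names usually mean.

Variables eligible for adjustment (non-descendants of Diet, excluding Diet and SleepHours): {AlcoholUse, Genotype, Smoking, Stress}.
Backdoor paths from Diet to SleepHours:
  P1: Diet <- Genotype -> AlcoholUse -> Stress -> SleepHours
  P2: Diet <- Genotype -> AlcoholUse -> SleepHours
  P3: Diet <- Genotype -> Smoking -> SleepHours
  P4: Diet <- Genotype -> SleepHours
  P5: Diet <- AlcoholUse <- Genotype -> Smoking -> SleepHours
  P6: Diet <- AlcoholUse <- Genotype -> SleepHours
  P7: Diet <- AlcoholUse -> Stress -> SleepHours
  P8: Diet <- AlcoholUse -> SleepHours
The empty set is not sufficient: P1 (Diet <- Genotype -> AlcoholUse -> Stress -> SleepHours) has no collider blocking it and no conditioned non-collider, so it is open.
Try {AlcoholUse, Genotype}:
  P1: blocked at fork node Genotype ∈ conditioning set.
  P2: blocked at fork node Genotype ∈ conditioning set.
  P3: blocked at fork node Genotype ∈ conditioning set.
  P4: blocked at fork node Genotype ∈ conditioning set.
  P5: blocked at chain node AlcoholUse ∈ conditioning set.
  P6: blocked at chain node AlcoholUse ∈ conditioning set.
  P7: blocked at fork node AlcoholUse ∈ conditioning set.
  P8: blocked at fork node AlcoholUse ∈ conditioning set.
{AlcoholUse, Genotype} contains no descendant of Diet and blocks every backdoor path.
Every element of {AlcoholUse, Genotype} is needed (dropping AlcoholUse leaves P7 open; dropping Genotype leaves P3 open), so no proper subset is valid.
Among all size-2 subsets of the eligible variables, only {AlcoholUse, Genotype} blocks every backdoor path, so it is the unique smallest valid adjustment set.

{AlcoholUse, Genotype}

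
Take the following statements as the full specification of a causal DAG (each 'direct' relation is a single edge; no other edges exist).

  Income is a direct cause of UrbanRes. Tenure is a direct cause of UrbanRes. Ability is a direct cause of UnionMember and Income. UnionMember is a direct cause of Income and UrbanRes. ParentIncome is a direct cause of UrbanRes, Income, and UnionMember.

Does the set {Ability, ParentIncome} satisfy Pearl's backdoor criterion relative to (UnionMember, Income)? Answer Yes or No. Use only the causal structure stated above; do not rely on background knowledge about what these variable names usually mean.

Backdoor paths from UnionMember to Income (paths whose first edge points into UnionMember):
  P1: UnionMember <- ParentIncome -> Income
  P2: UnionMember <- ParentIncome -> UrbanRes <- Income
  P3: UnionMember <- Ability -> Income
Condition 1 (no descendant of UnionMember in the set): holds — descendants of UnionMember are {Income, UrbanRes}; none are in {Ability, ParentIncome}.
Condition 2 (every backdoor path blocked by {Ability, ParentIncome}):
  P1: blocked at fork node ParentIncome ∈ conditioning set.
  P2: blocked at fork node ParentIncome ∈ conditioning set.
  P3: blocked at fork node Ability ∈ conditioning set.
{Ability, ParentIncome} satisfies the backdoor criterion.

Yes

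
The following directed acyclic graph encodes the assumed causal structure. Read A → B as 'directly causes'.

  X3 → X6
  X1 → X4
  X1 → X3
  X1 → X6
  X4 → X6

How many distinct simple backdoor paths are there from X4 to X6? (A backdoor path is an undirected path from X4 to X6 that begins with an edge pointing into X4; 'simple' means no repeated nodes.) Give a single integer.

2

A backdoor path from X4 to X6 is any simple undirected path whose first edge points into X4 (i.e. leaves X4 via a parent).
Parents of X4: {X1}.
Enumerating:
  P1: X4 <- X1 -> X3 -> X6
  P2: X4 <- X1 -> X6
That exhausts the simple backdoor paths. Count: 2.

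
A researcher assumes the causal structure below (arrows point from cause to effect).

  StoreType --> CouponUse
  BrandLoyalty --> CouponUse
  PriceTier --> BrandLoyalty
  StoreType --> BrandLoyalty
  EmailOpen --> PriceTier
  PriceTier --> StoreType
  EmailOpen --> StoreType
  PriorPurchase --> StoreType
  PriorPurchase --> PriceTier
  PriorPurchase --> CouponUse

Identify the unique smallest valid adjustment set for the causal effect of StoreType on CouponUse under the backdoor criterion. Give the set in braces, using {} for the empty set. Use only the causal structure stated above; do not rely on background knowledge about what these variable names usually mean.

Variables eligible for adjustment (non-descendants of StoreType, excluding StoreType and CouponUse): {EmailOpen, PriceTier, PriorPurchase}.
Backdoor paths from StoreType to CouponUse:
  P1: StoreType <- PriorPurchase -> PriceTier -> BrandLoyalty -> CouponUse
  P2: StoreType <- PriorPurchase -> CouponUse
  P3: StoreType <- EmailOpen -> PriceTier <- PriorPurchase -> CouponUse
  P4: StoreType <- EmailOpen -> PriceTier -> BrandLoyalty -> CouponUse
  P5: StoreType <- PriceTier <- PriorPurchase -> CouponUse
  P6: StoreType <- PriceTier -> BrandLoyalty -> CouponUse
The empty set is not sufficient: P1 (StoreType <- PriorPurchase -> PriceTier -> BrandLoyalty -> CouponUse) has no collider blocking it and no conditioned non-collider, so it is open.
Try {PriceTier, PriorPurchase}:
  P1: blocked at fork node PriorPurchase ∈ conditioning set.
  P2: blocked at fork node PriorPurchase ∈ conditioning set.
  P3: blocked at fork node PriorPurchase ∈ conditioning set.
  P4: blocked at chain node PriceTier ∈ conditioning set.
  P5: blocked at chain node PriceTier ∈ conditioning set.
  P6: blocked at fork node PriceTier ∈ conditioning set.
{PriceTier, PriorPurchase} contains no descendant of StoreType and blocks every backdoor path.
Every element of {PriceTier, PriorPurchase} is needed (dropping PriceTier leaves P4 open; dropping PriorPurchase leaves P2 open), so no proper subset is valid.
Among all size-2 subsets of the eligible variables, only {PriceTier, PriorPurchase} blocks every backdoor path, so it is the unique smallest valid adjustment set.

{PriceTier, PriorPurchase}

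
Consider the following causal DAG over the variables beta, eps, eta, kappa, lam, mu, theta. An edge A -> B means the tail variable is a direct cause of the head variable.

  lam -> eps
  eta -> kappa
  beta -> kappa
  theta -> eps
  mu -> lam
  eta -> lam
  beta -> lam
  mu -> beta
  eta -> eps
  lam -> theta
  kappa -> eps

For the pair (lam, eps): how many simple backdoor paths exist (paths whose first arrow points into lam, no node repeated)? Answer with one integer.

A backdoor path from lam to eps is any simple undirected path whose first edge points into lam (i.e. leaves lam via a parent).
Parents of lam: {beta, eta, mu}.
Enumerating:
  P1: lam <- mu -> beta -> kappa <- eta -> eps
  P2: lam <- mu -> beta -> kappa -> eps
  P3: lam <- beta -> kappa <- eta -> eps
  P4: lam <- beta -> kappa -> eps
  P5: lam <- eta -> kappa -> eps
  P6: lam <- eta -> eps
That exhausts the simple backdoor paths. Count: 6.

6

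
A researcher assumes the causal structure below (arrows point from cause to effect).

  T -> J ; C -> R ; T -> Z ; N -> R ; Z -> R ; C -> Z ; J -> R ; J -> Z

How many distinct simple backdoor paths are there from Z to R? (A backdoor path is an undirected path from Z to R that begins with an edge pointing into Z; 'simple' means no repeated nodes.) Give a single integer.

A backdoor path from Z to R is any simple undirected path whose first edge points into Z (i.e. leaves Z via a parent).
Parents of Z: {C, J, T}.
Enumerating:
  P1: Z <- T -> J -> R
  P2: Z <- C -> R
  P3: Z <- J -> R
That exhausts the simple backdoor paths. Count: 3.

3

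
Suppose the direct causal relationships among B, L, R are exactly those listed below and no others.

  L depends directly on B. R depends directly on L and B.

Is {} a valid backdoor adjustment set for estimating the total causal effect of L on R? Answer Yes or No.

Backdoor paths from L to R (paths whose first edge points into L):
  P1: L <- B -> R
Condition 1 (no descendant of L in the set): holds — descendants of L are {R}; none are in {}.
Condition 2 (every backdoor path blocked by {}):
  P1: open — no interior node is in the conditioning set.
{} does not satisfy the backdoor criterion.

No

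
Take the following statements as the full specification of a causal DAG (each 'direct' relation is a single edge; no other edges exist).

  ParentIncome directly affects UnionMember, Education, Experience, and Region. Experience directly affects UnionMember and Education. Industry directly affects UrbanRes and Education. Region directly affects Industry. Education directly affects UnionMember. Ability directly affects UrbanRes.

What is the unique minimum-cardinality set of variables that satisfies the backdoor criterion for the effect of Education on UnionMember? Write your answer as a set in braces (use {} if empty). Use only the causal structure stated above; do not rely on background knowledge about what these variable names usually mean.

Variables eligible for adjustment (non-descendants of Education, excluding Education and UnionMember): {Ability, Experience, Industry, ParentIncome, Region, UrbanRes}.
Backdoor paths from Education to UnionMember:
  P1: Education <- ParentIncome -> Experience -> UnionMember
  P2: Education <- ParentIncome -> UnionMember
  P3: Education <- Industry <- Region <- ParentIncome -> Experience -> UnionMember
  P4: Education <- Industry <- Region <- ParentIncome -> UnionMember
  P5: Education <- Experience <- ParentIncome -> UnionMember
  P6: Education <- Experience -> UnionMember
The empty set is not sufficient: P1 (Education <- ParentIncome -> Experience -> UnionMember) has no collider blocking it and no conditioned non-collider, so it is open.
Try {Experience, ParentIncome}:
  P1: blocked at fork node ParentIncome ∈ conditioning set.
  P2: blocked at fork node ParentIncome ∈ conditioning set.
  P3: blocked at fork node ParentIncome ∈ conditioning set.
  P4: blocked at fork node ParentIncome ∈ conditioning set.
  P5: blocked at chain node Experience ∈ conditioning set.
  P6: blocked at fork node Experience ∈ conditioning set.
{Experience, ParentIncome} contains no descendant of Education and blocks every backdoor path.
Every element of {Experience, ParentIncome} is needed (dropping Experience leaves P6 open; dropping ParentIncome leaves P2 open), so no proper subset is valid.
Among all size-2 subsets of the eligible variables, only {Experience, ParentIncome} blocks every backdoor path, so it is the unique smallest valid adjustment set.

{Experience, ParentIncome}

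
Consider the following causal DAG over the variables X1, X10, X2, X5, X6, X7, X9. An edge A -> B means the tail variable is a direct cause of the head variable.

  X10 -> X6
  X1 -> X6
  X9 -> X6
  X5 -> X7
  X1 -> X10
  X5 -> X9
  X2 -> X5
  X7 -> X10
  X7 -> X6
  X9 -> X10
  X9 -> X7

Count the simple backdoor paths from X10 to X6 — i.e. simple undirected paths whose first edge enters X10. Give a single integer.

A backdoor path from X10 to X6 is any simple undirected path whose first edge points into X10 (i.e. leaves X10 via a parent).
Parents of X10: {X1, X7, X9}.
Enumerating:
  P1: X10 <- X9 <- X5 -> X7 -> X6
  P2: X10 <- X9 -> X7 -> X6
  P3: X10 <- X9 -> X6
  P4: X10 <- X7 <- X5 -> X9 -> X6
  P5: X10 <- X7 <- X9 -> X6
  P6: X10 <- X7 -> X6
  P7: X10 <- X1 -> X6
That exhausts the simple backdoor paths. Count: 7.

7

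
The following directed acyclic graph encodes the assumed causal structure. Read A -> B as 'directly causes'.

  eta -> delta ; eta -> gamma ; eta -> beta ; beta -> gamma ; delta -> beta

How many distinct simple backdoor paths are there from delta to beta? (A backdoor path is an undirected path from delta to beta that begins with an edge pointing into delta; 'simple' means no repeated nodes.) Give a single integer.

2

A backdoor path from delta to beta is any simple undirected path whose first edge points into delta (i.e. leaves delta via a parent).
Parents of delta: {eta}.
Enumerating:
  P1: delta <- eta -> beta
  P2: delta <- eta -> gamma <- beta
That exhausts the simple backdoor paths. Count: 2.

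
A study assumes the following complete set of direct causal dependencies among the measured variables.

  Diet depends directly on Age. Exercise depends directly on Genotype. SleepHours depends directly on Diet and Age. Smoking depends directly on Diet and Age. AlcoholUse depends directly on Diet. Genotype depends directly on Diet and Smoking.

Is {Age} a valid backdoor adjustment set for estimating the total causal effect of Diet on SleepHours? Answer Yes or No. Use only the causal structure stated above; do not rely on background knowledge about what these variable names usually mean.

Yes

Backdoor paths from Diet to SleepHours (paths whose first edge points into Diet):
  P1: Diet <- Age -> SleepHours
Condition 1 (no descendant of Diet in the set): holds — descendants of Diet are {AlcoholUse, Exercise, Genotype, SleepHours, Smoking}; none are in {Age}.
Condition 2 (every backdoor path blocked by {Age}):
  P1: blocked at fork node Age ∈ conditioning set.
{Age} satisfies the backdoor criterion.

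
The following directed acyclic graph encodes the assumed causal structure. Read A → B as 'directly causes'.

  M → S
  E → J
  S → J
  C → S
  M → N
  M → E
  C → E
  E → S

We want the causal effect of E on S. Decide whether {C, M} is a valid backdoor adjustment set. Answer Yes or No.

Backdoor paths from E to S (paths whose first edge points into E):
  P1: E <- M -> S
  P2: E <- C -> S
Condition 1 (no descendant of E in the set): holds — descendants of E are {J, S}; none are in {C, M}.
Condition 2 (every backdoor path blocked by {C, M}):
  P1: blocked at fork node M ∈ conditioning set.
  P2: blocked at fork node C ∈ conditioning set.
{C, M} satisfies the backdoor criterion.

Yes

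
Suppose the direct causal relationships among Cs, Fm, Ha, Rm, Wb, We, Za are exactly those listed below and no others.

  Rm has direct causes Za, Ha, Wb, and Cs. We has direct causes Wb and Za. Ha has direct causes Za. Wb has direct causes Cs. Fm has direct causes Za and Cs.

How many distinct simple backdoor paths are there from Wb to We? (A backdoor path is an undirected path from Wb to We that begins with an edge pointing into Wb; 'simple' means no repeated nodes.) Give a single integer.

A backdoor path from Wb to We is any simple undirected path whose first edge points into Wb (i.e. leaves Wb via a parent).
Parents of Wb: {Cs}.
Enumerating:
  P1: Wb <- Cs -> Fm <- Za -> We
  P2: Wb <- Cs -> Rm <- Za -> We
  P3: Wb <- Cs -> Rm <- Ha <- Za -> We
That exhausts the simple backdoor paths. Count: 3.

3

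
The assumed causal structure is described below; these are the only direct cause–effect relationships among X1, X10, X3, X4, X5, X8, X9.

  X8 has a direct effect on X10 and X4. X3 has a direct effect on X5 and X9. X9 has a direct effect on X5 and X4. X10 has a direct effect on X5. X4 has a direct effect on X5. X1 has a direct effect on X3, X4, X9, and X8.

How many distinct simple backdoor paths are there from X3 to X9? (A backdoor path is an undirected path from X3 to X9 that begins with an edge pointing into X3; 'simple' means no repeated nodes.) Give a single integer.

8

A backdoor path from X3 to X9 is any simple undirected path whose first edge points into X3 (i.e. leaves X3 via a parent).
Parents of X3: {X1}.
Enumerating:
  P1: X3 <- X1 -> X8 -> X4 <- X9
  P2: X3 <- X1 -> X8 -> X4 -> X5 <- X9
  P3: X3 <- X1 -> X8 -> X10 -> X5 <- X9
  P4: X3 <- X1 -> X8 -> X10 -> X5 <- X4 <- X9
  P5: X3 <- X1 -> X9
  P6: X3 <- X1 -> X4 <- X8 -> X10 -> X5 <- X9
  P7: X3 <- X1 -> X4 <- X9
  P8: X3 <- X1 -> X4 -> X5 <- X9
That exhausts the simple backdoor paths. Count: 8.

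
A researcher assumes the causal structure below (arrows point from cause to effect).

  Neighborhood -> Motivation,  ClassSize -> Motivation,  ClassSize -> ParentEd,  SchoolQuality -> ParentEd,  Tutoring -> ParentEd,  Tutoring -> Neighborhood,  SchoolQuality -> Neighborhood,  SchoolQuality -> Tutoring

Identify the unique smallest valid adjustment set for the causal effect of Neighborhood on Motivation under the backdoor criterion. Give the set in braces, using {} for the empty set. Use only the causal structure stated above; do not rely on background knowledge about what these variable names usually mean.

Variables eligible for adjustment (non-descendants of Neighborhood, excluding Neighborhood and Motivation): {ClassSize, ParentEd, SchoolQuality, Tutoring}.
Backdoor paths from Neighborhood to Motivation:
  P1: Neighborhood <- SchoolQuality -> Tutoring -> ParentEd <- ClassSize -> Motivation
  P2: Neighborhood <- SchoolQuality -> ParentEd <- ClassSize -> Motivation
  P3: Neighborhood <- Tutoring <- SchoolQuality -> ParentEd <- ClassSize -> Motivation
  P4: Neighborhood <- Tutoring -> ParentEd <- ClassSize -> Motivation
Each backdoor path contains an unconditioned collider, so every path is already blocked with the empty conditioning set:
  P1: blocked at collider ParentEd (neither it nor any descendant is in the conditioning set).
  P2: blocked at collider ParentEd (neither it nor any descendant is in the conditioning set).
  P3: blocked at collider ParentEd (neither it nor any descendant is in the conditioning set).
  P4: blocked at collider ParentEd (neither it nor any descendant is in the conditioning set).
The empty set is therefore the unique smallest valid set.

{}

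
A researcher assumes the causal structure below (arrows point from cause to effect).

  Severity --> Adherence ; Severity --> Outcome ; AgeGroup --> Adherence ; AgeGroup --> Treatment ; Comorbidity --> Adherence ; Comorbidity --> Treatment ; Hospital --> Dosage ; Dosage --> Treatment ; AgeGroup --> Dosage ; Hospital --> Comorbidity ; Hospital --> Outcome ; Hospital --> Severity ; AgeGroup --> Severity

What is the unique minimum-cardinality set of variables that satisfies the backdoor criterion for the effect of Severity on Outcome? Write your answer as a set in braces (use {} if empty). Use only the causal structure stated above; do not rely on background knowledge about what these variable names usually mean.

Variables eligible for adjustment (non-descendants of Severity, excluding Severity and Outcome): {AgeGroup, Comorbidity, Dosage, Hospital, Treatment}.
Backdoor paths from Severity to Outcome:
  P1: Severity <- Hospital -> Outcome
  P2: Severity <- AgeGroup -> Dosage <- Hospital -> Outcome
  P3: Severity <- AgeGroup -> Dosage -> Treatment <- Comorbidity <- Hospital -> Outcome
  P4: Severity <- AgeGroup -> Treatment <- Comorbidity <- Hospital -> Outcome
  P5: Severity <- AgeGroup -> Treatment <- Dosage <- Hospital -> Outcome
  P6: Severity <- AgeGroup -> Adherence <- Comorbidity <- Hospital -> Outcome
  P7: Severity <- AgeGroup -> Adherence <- Comorbidity -> Treatment <- Dosage <- Hospital -> Outcome
The empty set is not sufficient: P1 (Severity <- Hospital -> Outcome) has no collider blocking it and no conditioned non-collider, so it is open.
Try {Hospital}:
  P1: blocked at fork node Hospital ∈ conditioning set.
  P2: blocked at collider Dosage (neither it nor any descendant is in the conditioning set).
  P3: blocked at collider Treatment (neither it nor any descendant is in the conditioning set).
  P4: blocked at collider Treatment (neither it nor any descendant is in the conditioning set).
  P5: blocked at collider Treatment (neither it nor any descendant is in the conditioning set).
  P6: blocked at collider Adherence (neither it nor any descendant is in the conditioning set).
  P7: blocked at collider Adherence (neither it nor any descendant is in the conditioning set).
{Hospital} contains no descendant of Severity and blocks every backdoor path.
No other singleton works — e.g. {Comorbidity} leaves P1 open — so {Hospital} is the unique smallest valid adjustment set.

{Hospital}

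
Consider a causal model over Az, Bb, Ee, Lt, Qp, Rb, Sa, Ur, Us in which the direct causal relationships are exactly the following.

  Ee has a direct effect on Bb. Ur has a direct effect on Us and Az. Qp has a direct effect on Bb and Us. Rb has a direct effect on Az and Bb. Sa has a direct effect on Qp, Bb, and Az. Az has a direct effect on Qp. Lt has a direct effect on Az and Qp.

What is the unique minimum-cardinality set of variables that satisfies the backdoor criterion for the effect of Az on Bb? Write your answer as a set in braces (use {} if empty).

Variables eligible for adjustment (non-descendants of Az, excluding Az and Bb): {Ee, Lt, Rb, Sa, Ur}.
Backdoor paths from Az to Bb:
  P1: Az <- Ur -> Us <- Qp <- Sa -> Bb
  P2: Az <- Ur -> Us <- Qp -> Bb
  P3: Az <- Rb -> Bb
  P4: Az <- Lt -> Qp <- Sa -> Bb
  P5: Az <- Lt -> Qp -> Bb
  P6: Az <- Sa -> Qp -> Bb
  P7: Az <- Sa -> Bb
The empty set is not sufficient: P3 (Az <- Rb -> Bb) has no collider blocking it and no conditioned non-collider, so it is open.
Try {Lt, Rb, Sa}:
  P1: blocked at collider Us (neither it nor any descendant is in the conditioning set).
  P2: blocked at collider Us (neither it nor any descendant is in the conditioning set).
  P3: blocked at fork node Rb ∈ conditioning set.
  P4: blocked at fork node Lt ∈ conditioning set.
  P5: blocked at fork node Lt ∈ conditioning set.
  P6: blocked at fork node Sa ∈ conditioning set.
  P7: blocked at fork node Sa ∈ conditioning set.
{Lt, Rb, Sa} contains no descendant of Az and blocks every backdoor path.
Every element of {Lt, Rb, Sa} is needed (dropping Lt leaves P5 open; dropping Rb leaves P3 open; dropping Sa leaves P6 open), so no proper subset is valid.
Among all size-3 subsets of the eligible variables, only {Lt, Rb, Sa} blocks every backdoor path, so it is the unique smallest valid adjustment set.

{Lt, Rb, Sa}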